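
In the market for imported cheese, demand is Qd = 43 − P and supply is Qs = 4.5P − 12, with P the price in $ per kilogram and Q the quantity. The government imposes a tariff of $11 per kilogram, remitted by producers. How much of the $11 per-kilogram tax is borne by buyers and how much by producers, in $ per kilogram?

Buyers bear $9 per kilogram; producers bear $2 per kilogram.

Before the tax: set 43 − P = 4.5P − 12 → P* = $10, Q* = 33.
With the tax collected from producers, supply shifts: Qs = 4.5(P − 11) − 12.
Solving gives Q = 24 with buyers paying $19 and producers receiving $8 (the $11 wedge).
Burden on buyers: $9; on producers: $2. (They sum to $11.)
The less price-elastic side of the market bears the larger share of a per-unit tax.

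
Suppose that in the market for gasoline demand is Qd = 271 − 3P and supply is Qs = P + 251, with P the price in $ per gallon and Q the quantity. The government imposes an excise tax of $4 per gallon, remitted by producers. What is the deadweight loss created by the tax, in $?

Deadweight loss = $6.

Before the tax: set 271 − 3P = P + 251 → P* = $5, Q* = 256.
With the tax collected from producers, supply shifts: Qs = (P − 4) + 251.
New equilibrium: consumers pay $6, producers receive $2, Q = 253. (Wedge: Pb − Ps = 4.)
Quantity falls by |ΔQ| = |256 − 253| = 3.
DWL = ½ · t · |ΔQ| = ½ · 4 · 3 = $6.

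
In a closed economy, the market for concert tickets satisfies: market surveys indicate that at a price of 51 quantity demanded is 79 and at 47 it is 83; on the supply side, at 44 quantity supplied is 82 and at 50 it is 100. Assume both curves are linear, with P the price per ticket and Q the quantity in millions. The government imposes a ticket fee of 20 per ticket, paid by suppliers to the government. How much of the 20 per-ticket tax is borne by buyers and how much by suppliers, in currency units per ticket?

Demand slope: (83 − 79)/(47 − 51) = -1, so Qd = 130 − P.
Supply slope: (100 − 82)/(50 − 44) = 3, so Qs = 3P − 50.
Without the tax, 130 − P = 3P − 50 gives 4P = 180, so P* = 45 and Q* = 85.
With the tax collected from suppliers, supply shifts: Qs = 3(P − 20) − 50.
Solving gives Q = 70 with buyers paying 60 and suppliers receiving 40 (the 20 wedge).
Burden on buyers: 15; on suppliers: 5. (They sum to 20.)
The less price-elastic side of the market bears the larger share of a per-unit tax.

Buyers bear 15 per ticket; suppliers bear 5 per ticket.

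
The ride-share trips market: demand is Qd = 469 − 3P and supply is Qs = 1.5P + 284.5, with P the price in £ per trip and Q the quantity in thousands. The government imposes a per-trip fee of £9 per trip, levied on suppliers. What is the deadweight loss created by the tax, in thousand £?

Deadweight loss = £40.5 thousand.

Before the tax: set 469 − 3P = 1.5P + 284.5 → P* = £41, Q* = 346.
With the tax collected from suppliers, supply shifts: Qs = 1.5(P − 9) + 284.5.
New equilibrium: consumers pay £44, suppliers receive £35, Q = 337. (Wedge: Pb − Ps = 9.)
Quantity falls by |ΔQ| = |346 − 337| = 9.
DWL = ½ · t · |ΔQ| = ½ · 9 · 9 = £40.5.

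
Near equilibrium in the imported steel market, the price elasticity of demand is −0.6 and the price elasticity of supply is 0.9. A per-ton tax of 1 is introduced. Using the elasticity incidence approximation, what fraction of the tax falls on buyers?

Buyers' share ≈ 0.6.

Incidence ratio: buyers' share ≈ εs / (εs + |εd|) = 0.9 / (0.9 + 0.6) = 0.6.
Supply is the more elastic side, so buyers bear the larger share.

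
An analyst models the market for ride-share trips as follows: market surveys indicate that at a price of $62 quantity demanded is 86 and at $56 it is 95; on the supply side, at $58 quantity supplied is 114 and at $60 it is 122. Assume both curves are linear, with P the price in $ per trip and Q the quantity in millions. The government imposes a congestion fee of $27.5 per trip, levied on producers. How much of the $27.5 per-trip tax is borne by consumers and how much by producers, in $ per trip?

Demand slope: (95 − 86)/(56 − 62) = -1.5, so Qd = 179 − 1.5P.
Supply slope: (122 − 114)/(60 − 58) = 4, so Qs = 4P − 118.
Without the tax, 179 − 1.5P = 4P − 118 gives 5.5P = 297, so P* = $54 and Q* = 98.
With the tax collected from producers, supply shifts: Qs = 4(P − 27.5) − 118.
New equilibrium: consumers pay $74, producers receive $46.5, Q = 68. (Wedge: Pb − Ps = 27.5.)
Burden on consumers: $20; on producers: $7.5. (They sum to $27.5.)

Consumers bear $20 per trip; producers bear $7.5 per trip.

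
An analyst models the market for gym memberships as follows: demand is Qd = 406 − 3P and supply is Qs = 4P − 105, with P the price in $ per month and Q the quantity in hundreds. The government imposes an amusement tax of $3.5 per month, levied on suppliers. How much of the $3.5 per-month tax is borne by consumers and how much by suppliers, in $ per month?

Consumers bear $2 per month; suppliers bear $1.5 per month.

Without the tax, 406 − 3P = 4P − 105 gives 7P = 511, so P* = $73 and Q* = 187.
With the tax collected from suppliers, supply shifts: Qs = 4(P − 3.5) − 105.
New equilibrium: consumers pay $75, suppliers receive $71.5, Q = 181. (Wedge: Pb − Ps = 3.5.)
Burden on consumers: $2; on suppliers: $1.5. (They sum to $3.5.)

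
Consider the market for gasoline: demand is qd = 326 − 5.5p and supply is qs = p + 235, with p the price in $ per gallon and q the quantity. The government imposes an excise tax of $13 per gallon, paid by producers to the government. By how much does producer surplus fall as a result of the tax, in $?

Producer surplus falls by $2678.5.

Without the tax, 326 − 5.5p = p + 235 gives 6.5p = 91, so p* = $14 and q* = 249.
With the tax collected from producers, supply shifts: qs = (p − 13) + 235.
Solving gives q = 238 with consumers paying $16 and producers receiving $3 (the $13 wedge).
ΔPS is the trapezoid between Q = 238 and Q = 249 of height $11: ½ · (249 + 238) · 11 = $2678.5.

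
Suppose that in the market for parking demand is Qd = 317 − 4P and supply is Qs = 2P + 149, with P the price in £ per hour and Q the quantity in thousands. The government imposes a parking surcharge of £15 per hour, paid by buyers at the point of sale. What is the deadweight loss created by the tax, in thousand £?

Deadweight loss = £150 thousand.

Before the tax: set 317 − 4P = 2P + 149 → P* = £28, Q* = 205.
With the tax collected from buyers, demand (in seller-price terms) shifts: Qd = 317 − 4(P + 15).
Solving gives Q = 185 with buyers paying £33 and producers receiving £18 (the £15 wedge).
Quantity falls by |ΔQ| = |205 − 185| = 20.
DWL = ½ · t · |ΔQ| = ½ · 15 · 20 = £150.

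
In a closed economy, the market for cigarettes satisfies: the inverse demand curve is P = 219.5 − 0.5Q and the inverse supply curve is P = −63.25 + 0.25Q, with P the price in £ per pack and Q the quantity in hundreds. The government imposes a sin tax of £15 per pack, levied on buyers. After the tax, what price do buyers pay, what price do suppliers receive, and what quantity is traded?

Rewrite in direct form: Qd = 439 − 2P and Qs = 4P + 253.
Without the tax, 439 − 2P = 4P + 253 gives 6P = 186, so P* = £31 and Q* = 377.
With the tax collected from buyers, demand (in seller-price terms) shifts: Qd = 439 − 2(P + 15).
Solving gives Q = 357 with buyers paying £41 and suppliers receiving £26 (the £15 wedge).
The less price-elastic side of the market bears the larger share of a per-unit tax.

Buyers pay £41; suppliers receive £26; quantity = 357.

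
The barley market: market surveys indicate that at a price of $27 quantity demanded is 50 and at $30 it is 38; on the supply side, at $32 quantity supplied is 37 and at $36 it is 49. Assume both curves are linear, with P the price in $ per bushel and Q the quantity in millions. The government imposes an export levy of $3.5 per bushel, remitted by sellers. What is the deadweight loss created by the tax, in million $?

Deadweight loss = $10.5 million.

Demand slope: (38 − 50)/(30 − 27) = -4, so Qd = 158 − 4P.
Supply slope: (49 − 37)/(36 − 32) = 3, so Qs = 3P − 59.
Before the tax: set 158 − 4P = 3P − 59 → P* = $31, Q* = 34.
With the tax collected from sellers, supply shifts: Qs = 3(P − 3.5) − 59.
New equilibrium: consumers pay $32.5, sellers receive $29, Q = 28. (Wedge: Pb − Ps = 3.5.)
Quantity falls by |ΔQ| = |34 − 28| = 6.
DWL = ½ · t · |ΔQ| = ½ · 3.5 · 6 = $10.5.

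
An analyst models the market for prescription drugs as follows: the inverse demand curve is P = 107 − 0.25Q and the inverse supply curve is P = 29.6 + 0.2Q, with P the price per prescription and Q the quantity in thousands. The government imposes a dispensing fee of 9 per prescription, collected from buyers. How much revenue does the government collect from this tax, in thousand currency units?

Inverting to Q(P) form: Qd = 428 − 4P; Qs = 5P − 148.
Before the tax: set 428 − 4P = 5P − 148 → P* = 64, Q* = 172.
With the tax collected from buyers, demand (in seller-price terms) shifts: Qd = 428 − 4(P + 9).
Solving gives Q = 152 with buyers paying 69 and sellers receiving 60 (the 9 wedge).
Revenue = t · Q = 9 · 152 = 1368.

Tax revenue = 1368 thousand.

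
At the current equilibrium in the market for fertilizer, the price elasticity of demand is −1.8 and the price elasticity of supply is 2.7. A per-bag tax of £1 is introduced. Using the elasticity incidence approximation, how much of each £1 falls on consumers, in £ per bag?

Incidence ratio: consumers' share ≈ εs / (εs + |εd|) = 2.7 / (2.7 + 1.8) = 0.6.
So consumers bear ≈ 0.6 × £1 = £0.6; sellers bear £0.4.

Consumers bear ≈ £0.6 per bag.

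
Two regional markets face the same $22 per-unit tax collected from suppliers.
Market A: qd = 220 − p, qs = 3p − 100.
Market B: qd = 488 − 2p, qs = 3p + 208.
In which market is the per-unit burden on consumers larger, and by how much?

Market A: pre-tax p* = $80, q* = 140; post-tax q = 123.5; per-unit burden on consumers = $16.5.
Market B: pre-tax p* = $56, q* = 376; post-tax q = 349.6; per-unit burden on consumers = $13.2.
Difference: $16.5 vs $13.2 → market A is larger by $3.3.

Market A, by $3.3.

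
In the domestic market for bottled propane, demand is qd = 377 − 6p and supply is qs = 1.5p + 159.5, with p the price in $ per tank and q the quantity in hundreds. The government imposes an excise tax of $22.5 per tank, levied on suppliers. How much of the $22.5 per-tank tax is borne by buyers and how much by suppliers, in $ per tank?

Buyers bear $4.5 per tank; suppliers bear $18 per tank.

Without the tax, 377 − 6p = 1.5p + 159.5 gives 7.5p = 217.5, so p* = $29 and q* = 203.
With the tax collected from suppliers, supply shifts: qs = 1.5(p − 22.5) + 159.5.
New equilibrium: buyers pay $33.5, suppliers receive $11, q = 176. (Wedge: pb − ps = 22.5.)
Burden on buyers: $4.5; on suppliers: $18. (They sum to $22.5.)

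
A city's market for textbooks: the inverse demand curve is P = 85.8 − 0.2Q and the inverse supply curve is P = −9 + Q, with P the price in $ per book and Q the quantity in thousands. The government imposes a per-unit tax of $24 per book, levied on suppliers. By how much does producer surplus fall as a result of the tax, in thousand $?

Inverting to Q(P) form: Qd = 429 − 5P; Qs = P + 9.
Before the tax: set 429 − 5P = P + 9 → P* = $70, Q* = 79.
With the tax collected from suppliers, supply shifts: Qs = (P − 24) + 9.
Solving gives Q = 59 with buyers paying $74 and suppliers receiving $50 (the $24 wedge).
ΔPS is the trapezoid between Q = 59 and Q = 79 of height $20: ½ · (79 + 59) · 20 = $1380.

Producer surplus falls by $1380 thousand.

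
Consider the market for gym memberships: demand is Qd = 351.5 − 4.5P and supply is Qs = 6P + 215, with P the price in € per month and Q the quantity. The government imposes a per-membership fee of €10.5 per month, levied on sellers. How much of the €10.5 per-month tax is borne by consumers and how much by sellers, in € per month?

Without the tax, 351.5 − 4.5P = 6P + 215 gives 10.5P = 136.5, so P* = €13 and Q* = 293.
With the tax collected from sellers, supply shifts: Qs = 6(P − 10.5) + 215.
Solving gives Q = 266 with consumers paying €19 and sellers receiving €8.5 (the €10.5 wedge).
Burden on consumers: €6; on sellers: €4.5. (They sum to €10.5.)

Consumers bear €6 per month; sellers bear €4.5 per month.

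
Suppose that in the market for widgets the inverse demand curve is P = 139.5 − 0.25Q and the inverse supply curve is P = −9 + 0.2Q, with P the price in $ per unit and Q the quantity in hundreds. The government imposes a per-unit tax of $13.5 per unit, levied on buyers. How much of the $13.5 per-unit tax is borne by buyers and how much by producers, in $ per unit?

Buyers bear $7.5 per unit; producers bear $6 per unit.

Rewrite in direct form: Qd = 558 − 4P and Qs = 5P + 45.
Before the tax: set 558 − 4P = 5P + 45 → P* = $57, Q* = 330.
With the tax collected from buyers, demand (in seller-price terms) shifts: Qd = 558 − 4(P + 13.5).
Solving gives Q = 300 with buyers paying $64.5 and producers receiving $51 (the $13.5 wedge).
Burden on buyers: $7.5; on producers: $6. (They sum to $13.5.)
The less price-elastic side of the market bears the larger share of a per-unit tax.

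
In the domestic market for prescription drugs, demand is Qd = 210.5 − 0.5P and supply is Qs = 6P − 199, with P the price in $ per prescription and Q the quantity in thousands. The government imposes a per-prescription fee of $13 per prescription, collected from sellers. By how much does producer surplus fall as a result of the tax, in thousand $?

Without the tax, 210.5 − 0.5P = 6P − 199 gives 6.5P = 409.5, so P* = $63 and Q* = 179.
With the tax collected from sellers, supply shifts: Qs = 6(P − 13) − 199.
New equilibrium: buyers pay $75, sellers receive $62, Q = 173. (Wedge: Pb − Ps = 13.)
ΔPS is the trapezoid between Q = 173 and Q = 179 of height $1: ½ · (179 + 173) · 1 = $176.

Producer surplus falls by $176 thousand.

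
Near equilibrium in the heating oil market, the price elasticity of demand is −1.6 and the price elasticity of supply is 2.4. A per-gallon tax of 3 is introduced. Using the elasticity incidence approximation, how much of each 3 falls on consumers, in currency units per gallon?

Incidence ratio: consumers' share ≈ εs / (εs + |εd|) = 2.4 / (2.4 + 1.6) = 0.6.
So consumers bear ≈ 0.6 × 3 = 1.8; producers bear 1.2.

Consumers bear ≈ 1.8 per gallon.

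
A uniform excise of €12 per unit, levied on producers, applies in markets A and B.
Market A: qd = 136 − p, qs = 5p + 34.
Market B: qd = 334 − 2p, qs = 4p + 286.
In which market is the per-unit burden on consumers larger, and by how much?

Market A, by €2.

Market A: pre-tax p* = €17, q* = 119; post-tax q = 109; per-unit burden on consumers = €10.
Market B: pre-tax p* = €8, q* = 318; post-tax q = 302; per-unit burden on consumers = €8.
Difference: €10 vs €8 → market A is larger by €2.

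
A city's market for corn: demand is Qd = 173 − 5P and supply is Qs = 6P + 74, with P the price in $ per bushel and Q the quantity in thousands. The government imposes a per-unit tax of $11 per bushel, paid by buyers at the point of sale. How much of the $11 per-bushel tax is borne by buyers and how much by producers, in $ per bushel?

Buyers bear $6 per bushel; producers bear $5 per bushel.

Without the tax, 173 − 5P = 6P + 74 gives 11P = 99, so P* = $9 and Q* = 128.
With the tax collected from buyers, demand (in seller-price terms) shifts: Qd = 173 − 5(P + 11).
New equilibrium: buyers pay $15, producers receive $4, Q = 98. (Wedge: Pb − Ps = 11.)
Burden on buyers: $6; on producers: $5. (They sum to $11.)
The less price-elastic side of the market bears the larger share of a per-unit tax.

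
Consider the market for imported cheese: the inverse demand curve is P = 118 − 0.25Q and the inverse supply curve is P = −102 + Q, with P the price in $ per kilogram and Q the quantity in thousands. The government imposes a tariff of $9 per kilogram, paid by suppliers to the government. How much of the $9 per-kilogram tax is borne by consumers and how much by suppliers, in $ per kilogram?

Consumers bear $1.8 per kilogram; suppliers bear $7.2 per kilogram.

Rewrite in direct form: Qd = 472 − 4P and Qs = P + 102.
Before the tax: set 472 − 4P = P + 102 → P* = $74, Q* = 176.
With the tax collected from suppliers, supply shifts: Qs = (P − 9) + 102.
Solving gives Q = 168.8 with consumers paying $75.8 and suppliers receiving $66.8 (the $9 wedge).
Burden on consumers: $1.8; on suppliers: $7.2. (They sum to $9.)
The less price-elastic side of the market bears the larger share of a per-unit tax.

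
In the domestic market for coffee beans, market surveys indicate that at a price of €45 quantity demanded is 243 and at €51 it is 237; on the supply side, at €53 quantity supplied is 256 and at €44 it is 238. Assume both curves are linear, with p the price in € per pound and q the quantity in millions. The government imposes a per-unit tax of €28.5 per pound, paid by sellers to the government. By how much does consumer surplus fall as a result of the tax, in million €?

Demand slope: (237 − 243)/(51 − 45) = -1, so qd = 288 − p.
Supply slope: (238 − 256)/(44 − 53) = 2, so qs = 2p + 150.
Without the tax, 288 − p = 2p + 150 gives 3p = 138, so p* = €46 and q* = 242.
With the tax collected from sellers, supply shifts: qs = 2(p − 28.5) + 150.
New equilibrium: buyers pay €65, sellers receive €36.5, q = 223. (Wedge: pb − ps = 28.5.)
ΔCS is the trapezoid between Q = 223 and Q = 242 of height €19: ½ · (242 + 223) · 19 = €4417.5.

Consumer surplus falls by €4417.5 million.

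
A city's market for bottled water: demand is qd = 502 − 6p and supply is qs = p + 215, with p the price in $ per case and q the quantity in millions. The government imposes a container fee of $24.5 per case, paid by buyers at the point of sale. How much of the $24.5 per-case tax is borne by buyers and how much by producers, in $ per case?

Buyers bear $3.5 per case; producers bear $21 per case.

Before the tax: set 502 − 6p = p + 215 → p* = $41, q* = 256.
With the tax collected from buyers, demand (in seller-price terms) shifts: qd = 502 − 6(p + 24.5).
Solving gives q = 235 with buyers paying $44.5 and producers receiving $20 (the $24.5 wedge).
Burden on buyers: $3.5; on producers: $21. (They sum to $24.5.)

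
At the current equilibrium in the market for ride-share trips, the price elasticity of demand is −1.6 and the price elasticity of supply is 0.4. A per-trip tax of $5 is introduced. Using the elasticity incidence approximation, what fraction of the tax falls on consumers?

Incidence ratio: consumers' share ≈ εs / (εs + |εd|) = 0.4 / (0.4 + 1.6) = 0.2.
Supply is the less elastic side, so consumers bear the smaller share.

Consumers' share ≈ 0.2.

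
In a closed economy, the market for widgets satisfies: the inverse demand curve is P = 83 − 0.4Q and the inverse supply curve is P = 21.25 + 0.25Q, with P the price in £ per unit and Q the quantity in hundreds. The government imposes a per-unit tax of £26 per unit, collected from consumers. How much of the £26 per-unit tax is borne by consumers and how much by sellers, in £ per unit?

Consumers bear £16 per unit; sellers bear £10 per unit.

Inverting to Q(P) form: Qd = 207.5 − 2.5P; Qs = 4P − 85.
Without the tax, 207.5 − 2.5P = 4P − 85 gives 6.5P = 292.5, so P* = £45 and Q* = 95.
With the tax collected from consumers, demand (in seller-price terms) shifts: Qd = 207.5 − 2.5(P + 26).
Solving gives Q = 55 with consumers paying £61 and sellers receiving £35 (the £26 wedge).
Burden on consumers: £16; on sellers: £10. (They sum to £26.)
The less price-elastic side of the market bears the larger share of a per-unit tax.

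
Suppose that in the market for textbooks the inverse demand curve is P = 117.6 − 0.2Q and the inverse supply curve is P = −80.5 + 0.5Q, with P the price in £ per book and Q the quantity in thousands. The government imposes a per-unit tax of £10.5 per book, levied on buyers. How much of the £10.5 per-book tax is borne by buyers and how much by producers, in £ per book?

Inverting to Q(P) form: Qd = 588 − 5P; Qs = 2P + 161.
Without the tax, 588 − 5P = 2P + 161 gives 7P = 427, so P* = £61 and Q* = 283.
With the tax collected from buyers, demand (in seller-price terms) shifts: Qd = 588 − 5(P + 10.5).
New equilibrium: buyers pay £64, producers receive £53.5, Q = 268. (Wedge: Pb − Ps = 10.5.)
Burden on buyers: £3; on producers: £7.5. (They sum to £10.5.)

Buyers bear £3 per book; producers bear £7.5 per book.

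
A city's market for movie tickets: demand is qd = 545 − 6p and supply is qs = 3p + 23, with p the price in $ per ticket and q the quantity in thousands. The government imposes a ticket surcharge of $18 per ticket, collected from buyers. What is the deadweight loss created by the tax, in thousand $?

Without the tax, 545 − 6p = 3p + 23 gives 9p = 522, so p* = $58 and q* = 197.
With the tax collected from buyers, demand (in seller-price terms) shifts: qd = 545 − 6(p + 18).
Solving gives q = 161 with buyers paying $64 and suppliers receiving $46 (the $18 wedge).
Quantity falls by |ΔQ| = |197 − 161| = 36.
DWL = ½ · t · |ΔQ| = ½ · 18 · 36 = $324.

Deadweight loss = $324 thousand.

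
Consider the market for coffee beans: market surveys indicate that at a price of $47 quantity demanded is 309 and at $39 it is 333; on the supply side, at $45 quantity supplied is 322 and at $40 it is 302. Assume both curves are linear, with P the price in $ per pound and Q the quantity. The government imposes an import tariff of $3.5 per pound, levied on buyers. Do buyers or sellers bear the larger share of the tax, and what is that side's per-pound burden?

Buyers bear the larger share: $2 per pound.

Demand slope: (333 − 309)/(39 − 47) = -3, so Qd = 450 − 3P.
Supply slope: (302 − 322)/(40 − 45) = 4, so Qs = 4P + 142.
Without the tax, 450 − 3P = 4P + 142 gives 7P = 308, so P* = $44 and Q* = 318.
With the tax collected from buyers, demand (in seller-price terms) shifts: Qd = 450 − 3(P + 3.5).
Solving gives Q = 312 with buyers paying $46 and sellers receiving $42.5 (the $3.5 wedge).
Per-pound burden: buyers $2, sellers $1.5.
Buyers take the larger share because demand is less price-elastic here (demand slope 3 vs supply slope 4).
The less price-elastic side of the market bears the larger share of a per-unit tax.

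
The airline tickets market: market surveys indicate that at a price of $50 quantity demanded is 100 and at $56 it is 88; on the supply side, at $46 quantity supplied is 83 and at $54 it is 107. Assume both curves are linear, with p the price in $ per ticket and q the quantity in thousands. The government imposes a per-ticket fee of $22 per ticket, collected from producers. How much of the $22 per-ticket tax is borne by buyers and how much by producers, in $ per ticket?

Demand slope: (88 − 100)/(56 − 50) = -2, so qd = 200 − 2p.
Supply slope: (107 − 83)/(54 − 46) = 3, so qs = 3p − 55.
Without the tax, 200 − 2p = 3p − 55 gives 5p = 255, so p* = $51 and q* = 98.
With the tax collected from producers, supply shifts: qs = 3(p − 22) − 55.
New equilibrium: buyers pay $64.2, producers receive $42.2, q = 71.6. (Wedge: pb − ps = 22.)
Burden on buyers: $13.2; on producers: $8.8. (They sum to $22.)
The less price-elastic side of the market bears the larger share of a per-unit tax.

Buyers bear $13.2 per ticket; producers bear $8.8 per ticket.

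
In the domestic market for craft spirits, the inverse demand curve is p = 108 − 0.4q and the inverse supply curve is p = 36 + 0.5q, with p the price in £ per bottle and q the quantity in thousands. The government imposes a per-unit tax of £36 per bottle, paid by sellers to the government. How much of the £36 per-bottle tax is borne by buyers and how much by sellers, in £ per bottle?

Buyers bear £16 per bottle; sellers bear £20 per bottle.

Inverting to q(p) form: qd = 270 − 2.5p; qs = 2p − 72.
Without the tax, 270 − 2.5p = 2p − 72 gives 4.5p = 342, so p* = £76 and q* = 80.
With the tax collected from sellers, supply shifts: qs = 2(p − 36) − 72.
Solving gives q = 40 with buyers paying £92 and sellers receiving £56 (the £36 wedge).
Burden on buyers: £16; on sellers: £20. (They sum to £36.)
The less price-elastic side of the market bears the larger share of a per-unit tax.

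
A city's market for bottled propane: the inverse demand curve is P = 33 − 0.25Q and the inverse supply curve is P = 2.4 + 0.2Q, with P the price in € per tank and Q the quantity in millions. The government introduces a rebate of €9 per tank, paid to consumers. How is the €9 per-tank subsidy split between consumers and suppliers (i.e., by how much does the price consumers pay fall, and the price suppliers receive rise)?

Consumers gain €5 per tank; suppliers gain €4 per tank.

Inverting to Q(P) form: Qd = 132 − 4P; Qs = 5P − 12.
Before the subsidy: set 132 − 4P = 5P − 12 → P* = €16, Q* = 68.
With a per-unit subsidy paid to consumers, each effectively pays P − 9, so demand becomes Qd = 132 − 4(P − 9).
Solving gives Q = 88 with consumers paying €11 and suppliers receiving €20 (the €9 wedge).
Gain to consumers: €5; to suppliers: €4. (They sum to €9.)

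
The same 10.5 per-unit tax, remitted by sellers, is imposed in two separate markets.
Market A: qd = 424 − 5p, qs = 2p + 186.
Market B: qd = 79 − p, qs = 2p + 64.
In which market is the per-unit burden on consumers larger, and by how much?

Market A: pre-tax p* = 34, q* = 254; post-tax q = 239; per-unit burden on consumers = 3.
Market B: pre-tax p* = 5, q* = 74; post-tax q = 67; per-unit burden on consumers = 7.
Difference: 3 vs 7 → market B is larger by 4.

Market B, by 4.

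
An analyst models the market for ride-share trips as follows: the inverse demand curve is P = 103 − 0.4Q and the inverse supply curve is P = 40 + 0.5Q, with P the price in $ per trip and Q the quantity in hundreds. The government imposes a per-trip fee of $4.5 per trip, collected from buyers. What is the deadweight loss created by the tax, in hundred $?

Rewrite in direct form: Qd = 257.5 − 2.5P and Qs = 2P − 80.
Without the tax, 257.5 − 2.5P = 2P − 80 gives 4.5P = 337.5, so P* = $75 and Q* = 70.
With the tax collected from buyers, demand (in seller-price terms) shifts: Qd = 257.5 − 2.5(P + 4.5).
Solving gives Q = 65 with buyers paying $77 and suppliers receiving $72.5 (the $4.5 wedge).
Quantity falls by |ΔQ| = |70 − 65| = 5.
DWL = ½ · t · |ΔQ| = ½ · 4.5 · 5 = $11.25.

Deadweight loss = $11.25 hundred.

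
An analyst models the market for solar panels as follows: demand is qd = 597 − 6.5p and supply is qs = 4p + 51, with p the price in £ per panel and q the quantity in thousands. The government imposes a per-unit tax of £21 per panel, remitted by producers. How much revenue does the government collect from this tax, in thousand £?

Tax revenue = £4347 thousand.

Without the tax, 597 − 6.5p = 4p + 51 gives 10.5p = 546, so p* = £52 and q* = 259.
With the tax collected from producers, supply shifts: qs = 4(p − 21) + 51.
Solving gives q = 207 with consumers paying £60 and producers receiving £39 (the £21 wedge).
Revenue = t · Q = 21 · 207 = £4347.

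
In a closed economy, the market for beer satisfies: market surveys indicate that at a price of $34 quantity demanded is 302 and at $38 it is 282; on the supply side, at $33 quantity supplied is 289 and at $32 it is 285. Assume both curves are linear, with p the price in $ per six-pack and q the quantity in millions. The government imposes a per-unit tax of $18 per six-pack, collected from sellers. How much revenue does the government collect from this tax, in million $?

Tax revenue = $4626 million.

Demand slope: (282 − 302)/(38 − 34) = -5, so qd = 472 − 5p.
Supply slope: (285 − 289)/(32 − 33) = 4, so qs = 4p + 157.
Before the tax: set 472 − 5p = 4p + 157 → p* = $35, q* = 297.
With the tax collected from sellers, supply shifts: qs = 4(p − 18) + 157.
Solving gives q = 257 with consumers paying $43 and sellers receiving $25 (the $18 wedge).
Revenue = t · Q = 18 · 257 = $4626.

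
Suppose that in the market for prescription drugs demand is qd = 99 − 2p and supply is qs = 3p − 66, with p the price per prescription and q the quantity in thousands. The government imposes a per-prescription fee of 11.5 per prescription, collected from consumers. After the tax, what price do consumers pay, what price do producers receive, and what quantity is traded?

Consumers pay 39.9; producers receive 28.4; quantity = 19.2.

Before the tax: set 99 − 2p = 3p − 66 → p* = 33, q* = 33.
With the tax collected from consumers, demand (in seller-price terms) shifts: qd = 99 − 2(p + 11.5).
Solving gives q = 19.2 with consumers paying 39.9 and producers receiving 28.4 (the 11.5 wedge).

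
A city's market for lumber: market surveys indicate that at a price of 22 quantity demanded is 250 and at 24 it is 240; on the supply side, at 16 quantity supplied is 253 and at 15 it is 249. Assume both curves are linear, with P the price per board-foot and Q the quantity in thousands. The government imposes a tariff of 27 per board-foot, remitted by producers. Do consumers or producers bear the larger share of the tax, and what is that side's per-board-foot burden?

Demand slope: (240 − 250)/(24 − 22) = -5, so Qd = 360 − 5P.
Supply slope: (249 − 253)/(15 − 16) = 4, so Qs = 4P + 189.
Without the tax, 360 − 5P = 4P + 189 gives 9P = 171, so P* = 19 and Q* = 265.
With the tax collected from producers, supply shifts: Qs = 4(P − 27) + 189.
New equilibrium: consumers pay 31, producers receive 4, Q = 205. (Wedge: Pb − Ps = 27.)
Per-board-foot burden: consumers 12, producers 15.
Producers take the larger share because supply is less price-elastic here (demand slope 5 vs supply slope 4).

Producers bear the larger share: 15 per board-foot.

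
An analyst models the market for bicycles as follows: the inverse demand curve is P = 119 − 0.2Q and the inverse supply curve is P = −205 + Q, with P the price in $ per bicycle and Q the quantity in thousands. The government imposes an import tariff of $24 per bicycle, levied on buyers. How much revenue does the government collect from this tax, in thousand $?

Inverting to Q(P) form: Qd = 595 − 5P; Qs = P + 205.
Without the tax, 595 − 5P = P + 205 gives 6P = 390, so P* = $65 and Q* = 270.
With the tax collected from buyers, demand (in seller-price terms) shifts: Qd = 595 − 5(P + 24).
Solving gives Q = 250 with buyers paying $69 and sellers receiving $45 (the $24 wedge).
Revenue = t · Q = 24 · 250 = $6000.

Tax revenue = $6000 thousand.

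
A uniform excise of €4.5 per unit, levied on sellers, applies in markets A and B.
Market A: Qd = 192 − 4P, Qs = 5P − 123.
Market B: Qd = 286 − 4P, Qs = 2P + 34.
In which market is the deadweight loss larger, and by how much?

Market A: pre-tax P* = €35, Q* = 52; post-tax Q = 42; deadweight loss = €22.5.
Market B: pre-tax P* = €42, Q* = 118; post-tax Q = 112; deadweight loss = €13.5.
Difference: €22.5 vs €13.5 → market A is larger by €9.

Market A, by €9.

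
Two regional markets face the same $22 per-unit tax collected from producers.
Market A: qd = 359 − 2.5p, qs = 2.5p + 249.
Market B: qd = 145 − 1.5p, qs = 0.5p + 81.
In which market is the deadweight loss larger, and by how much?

Market A, by $211.75.

Market A: pre-tax p* = $22, q* = 304; post-tax q = 276.5; deadweight loss = $302.5.
Market B: pre-tax p* = $32, q* = 97; post-tax q = 88.75; deadweight loss = $90.75.
Difference: $302.5 vs $90.75 → market A is larger by $211.75.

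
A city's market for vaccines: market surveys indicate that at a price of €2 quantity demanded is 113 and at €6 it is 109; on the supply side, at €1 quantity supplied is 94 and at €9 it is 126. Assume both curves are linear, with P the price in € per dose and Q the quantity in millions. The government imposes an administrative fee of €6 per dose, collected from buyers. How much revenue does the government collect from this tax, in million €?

Demand slope: (109 − 113)/(6 − 2) = -1, so Qd = 115 − P.
Supply slope: (126 − 94)/(9 − 1) = 4, so Qs = 4P + 90.
Before the tax: set 115 − P = 4P + 90 → P* = €5, Q* = 110.
With the tax collected from buyers, demand (in seller-price terms) shifts: Qd = 115 − (P + 6).
Solving gives Q = 105.2 with buyers paying €9.8 and sellers receiving €3.8 (the €6 wedge).
Revenue = t · Q = 6 · 105.2 = €631.2.

Tax revenue = €631.2 million.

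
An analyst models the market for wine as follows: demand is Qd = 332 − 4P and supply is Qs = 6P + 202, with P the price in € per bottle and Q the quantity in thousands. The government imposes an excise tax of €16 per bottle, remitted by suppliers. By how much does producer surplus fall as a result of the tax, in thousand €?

Before the tax: set 332 − 4P = 6P + 202 → P* = €13, Q* = 280.
With the tax collected from suppliers, supply shifts: Qs = 6(P − 16) + 202.
New equilibrium: consumers pay €22.6, suppliers receive €6.6, Q = 241.6. (Wedge: Pb − Ps = 16.)
ΔPS is the trapezoid between Q = 241.6 and Q = 280 of height €6.4: ½ · (280 + 241.6) · 6.4 = €1669.12.

Producer surplus falls by €1669.12 thousand.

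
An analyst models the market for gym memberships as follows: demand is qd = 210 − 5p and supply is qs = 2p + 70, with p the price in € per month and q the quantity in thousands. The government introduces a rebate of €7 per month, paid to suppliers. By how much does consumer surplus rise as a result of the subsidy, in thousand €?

Before the subsidy: set 210 − 5p = 2p + 70 → p* = €20, q* = 110.
With a per-unit subsidy paid to suppliers, each receives p + 7 per unit sold, so supply becomes qs = 2(p + 7) + 70.
New equilibrium: buyers pay €18, suppliers receive €25, q = 120. (Wedge: pb − ps = −7.)
ΔCS is the trapezoid between Q = 120 and Q = 110 of height €2: ½ · (110 + 120) · 2 = €230.

Consumer surplus rises by €230 thousand.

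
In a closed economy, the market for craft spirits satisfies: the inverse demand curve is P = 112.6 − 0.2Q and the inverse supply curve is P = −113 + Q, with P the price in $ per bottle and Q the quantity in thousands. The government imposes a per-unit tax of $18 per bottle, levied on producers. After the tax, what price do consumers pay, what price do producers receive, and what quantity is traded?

Consumers pay $78; producers receive $60; quantity = 173.

Inverting to Q(P) form: Qd = 563 − 5P; Qs = P + 113.
Without the tax, 563 − 5P = P + 113 gives 6P = 450, so P* = $75 and Q* = 188.
With the tax collected from producers, supply shifts: Qs = (P − 18) + 113.
Solving gives Q = 173 with consumers paying $78 and producers receiving $60 (the $18 wedge).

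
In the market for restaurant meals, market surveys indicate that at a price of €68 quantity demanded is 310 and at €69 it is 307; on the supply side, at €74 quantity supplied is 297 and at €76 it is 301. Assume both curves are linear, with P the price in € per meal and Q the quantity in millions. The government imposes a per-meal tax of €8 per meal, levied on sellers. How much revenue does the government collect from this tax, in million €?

Tax revenue = €2283.2 million.

Demand slope: (307 − 310)/(69 − 68) = -3, so Qd = 514 − 3P.
Supply slope: (301 − 297)/(76 − 74) = 2, so Qs = 2P + 149.
Before the tax: set 514 − 3P = 2P + 149 → P* = €73, Q* = 295.
With the tax collected from sellers, supply shifts: Qs = 2(P − 8) + 149.
New equilibrium: consumers pay €76.2, sellers receive €68.2, Q = 285.4. (Wedge: Pb − Ps = 8.)
Revenue = t · Q = 8 · 285.4 = €2283.2.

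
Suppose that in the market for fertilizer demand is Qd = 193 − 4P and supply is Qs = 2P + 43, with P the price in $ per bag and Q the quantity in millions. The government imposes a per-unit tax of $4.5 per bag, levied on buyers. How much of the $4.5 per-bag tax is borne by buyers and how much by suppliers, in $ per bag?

Without the tax, 193 − 4P = 2P + 43 gives 6P = 150, so P* = $25 and Q* = 93.
With the tax collected from buyers, demand (in seller-price terms) shifts: Qd = 193 − 4(P + 4.5).
New equilibrium: buyers pay $26.5, suppliers receive $22, Q = 87. (Wedge: Pb − Ps = 4.5.)
Burden on buyers: $1.5; on suppliers: $3. (They sum to $4.5.)
The less price-elastic side of the market bears the larger share of a per-unit tax.

Buyers bear $1.5 per bag; suppliers bear $3 per bag.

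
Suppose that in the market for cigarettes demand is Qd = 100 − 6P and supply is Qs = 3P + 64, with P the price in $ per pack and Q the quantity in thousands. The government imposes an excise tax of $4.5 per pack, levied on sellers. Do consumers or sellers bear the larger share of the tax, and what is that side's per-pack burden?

Before the tax: set 100 − 6P = 3P + 64 → P* = $4, Q* = 76.
With the tax collected from sellers, supply shifts: Qs = 3(P − 4.5) + 64.
New equilibrium: consumers pay $5.5, sellers receive $1, Q = 67. (Wedge: Pb − Ps = 4.5.)
Per-pack burden: consumers $1.5, sellers $3.
Sellers take the larger share because supply is less price-elastic here (demand slope 6 vs supply slope 3).
The less price-elastic side of the market bears the larger share of a per-unit tax.

Sellers bear the larger share: $3 per pack.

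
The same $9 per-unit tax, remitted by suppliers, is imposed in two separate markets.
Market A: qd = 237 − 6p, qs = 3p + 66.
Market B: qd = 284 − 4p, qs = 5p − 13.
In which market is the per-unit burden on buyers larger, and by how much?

Market B, by $2.

Market A: pre-tax p* = $19, q* = 123; post-tax q = 105; per-unit burden on buyers = $3.
Market B: pre-tax p* = $33, q* = 152; post-tax q = 132; per-unit burden on buyers = $5.
Difference: $3 vs $5 → market B is larger by $2.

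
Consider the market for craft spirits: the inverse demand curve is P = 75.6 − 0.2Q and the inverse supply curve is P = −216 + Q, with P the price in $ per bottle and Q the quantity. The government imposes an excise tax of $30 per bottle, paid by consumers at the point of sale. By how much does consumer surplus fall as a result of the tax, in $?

Consumer surplus falls by $1152.5.

Rewrite in direct form: Qd = 378 − 5P and Qs = P + 216.
Without the tax, 378 − 5P = P + 216 gives 6P = 162, so P* = $27 and Q* = 243.
With the tax collected from consumers, demand (in seller-price terms) shifts: Qd = 378 − 5(P + 30).
New equilibrium: consumers pay $32, suppliers receive $2, Q = 218. (Wedge: Pb − Ps = 30.)
ΔCS is the trapezoid between Q = 218 and Q = 243 of height $5: ½ · (243 + 218) · 5 = $1152.5.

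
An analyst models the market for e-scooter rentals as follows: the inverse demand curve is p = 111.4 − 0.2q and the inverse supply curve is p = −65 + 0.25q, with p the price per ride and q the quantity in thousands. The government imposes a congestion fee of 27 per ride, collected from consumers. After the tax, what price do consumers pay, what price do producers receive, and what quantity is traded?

Inverting to q(p) form: qd = 557 − 5p; qs = 4p + 260.
Without the tax, 557 − 5p = 4p + 260 gives 9p = 297, so p* = 33 and q* = 392.
With the tax collected from consumers, demand (in seller-price terms) shifts: qd = 557 − 5(p + 27).
Solving gives q = 332 with consumers paying 45 and producers receiving 18 (the 27 wedge).
The less price-elastic side of the market bears the larger share of a per-unit tax.

Consumers pay 45; producers receive 18; quantity = 332.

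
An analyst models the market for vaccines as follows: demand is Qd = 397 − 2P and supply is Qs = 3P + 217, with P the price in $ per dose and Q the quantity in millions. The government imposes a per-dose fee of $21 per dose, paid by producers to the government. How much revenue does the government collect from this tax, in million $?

Before the tax: set 397 − 2P = 3P + 217 → P* = $36, Q* = 325.
With the tax collected from producers, supply shifts: Qs = 3(P − 21) + 217.
New equilibrium: consumers pay $48.6, producers receive $27.6, Q = 299.8. (Wedge: Pb − Ps = 21.)
Revenue = t · Q = 21 · 299.8 = $6295.8.

Tax revenue = $6295.8 million.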